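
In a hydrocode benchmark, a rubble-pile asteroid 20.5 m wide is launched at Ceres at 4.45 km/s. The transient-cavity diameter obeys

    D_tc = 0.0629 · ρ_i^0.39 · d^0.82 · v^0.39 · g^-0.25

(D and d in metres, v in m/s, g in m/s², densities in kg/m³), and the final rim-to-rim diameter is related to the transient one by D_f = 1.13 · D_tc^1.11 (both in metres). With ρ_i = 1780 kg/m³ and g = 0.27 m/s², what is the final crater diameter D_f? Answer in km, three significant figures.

D_f ≈ 1.14 km

v = 4450 m/s.
ρ_i^0.39 = 1780^0.39 = 18.52
d^0.82 = 20.5^0.82 = 11.90
v^0.39 = 4450^0.39 = 26.48
g^-0.25 = 0.27^-0.25 = 1.387
D_tc = 0.0629 × 18.52 × 11.90 × 26.48 × 1.387 = 509.1 m
D_f = 1.13 × (509.1)^1.11 = 1142 m
     = 1.142 km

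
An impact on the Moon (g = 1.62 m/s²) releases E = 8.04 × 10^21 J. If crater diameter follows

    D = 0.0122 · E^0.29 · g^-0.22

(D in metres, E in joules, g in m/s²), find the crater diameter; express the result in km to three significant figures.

E^0.29 = (8.04 × 10^21)^0.29 = 2.252 × 10^6
g^-0.22 = 1.62^-0.22 = 0.8993
D = 0.0122 × 2.252 × 10^6 × 0.8993 = 24708 m
   = 24.71 km

D ≈ 24.7 km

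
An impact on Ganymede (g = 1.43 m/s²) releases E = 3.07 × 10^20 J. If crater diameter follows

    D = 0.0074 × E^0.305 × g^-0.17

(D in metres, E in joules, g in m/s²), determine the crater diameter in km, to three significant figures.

E^0.305 = (3.07 × 10^20)^0.305 = 1.772 × 10^6
g^-0.17 = 1.43^-0.17 = 0.9410
D = 0.0074 × 1.772 × 10^6 × 0.9410 = 12339 m
   = 12.34 km

D ≈ 12.3 km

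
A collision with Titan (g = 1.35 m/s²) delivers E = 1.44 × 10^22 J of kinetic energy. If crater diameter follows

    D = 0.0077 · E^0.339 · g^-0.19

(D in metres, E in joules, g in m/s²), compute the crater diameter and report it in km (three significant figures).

D ≈ 236 km

E^0.339 = (1.44 × 10^22)^0.339 = 3.249 × 10^7
g^-0.19 = 1.35^-0.19 = 0.9446
D = 0.0077 × 3.249 × 10^7 × 0.9446 = 2.363 × 10^5 m
   = 236.3 km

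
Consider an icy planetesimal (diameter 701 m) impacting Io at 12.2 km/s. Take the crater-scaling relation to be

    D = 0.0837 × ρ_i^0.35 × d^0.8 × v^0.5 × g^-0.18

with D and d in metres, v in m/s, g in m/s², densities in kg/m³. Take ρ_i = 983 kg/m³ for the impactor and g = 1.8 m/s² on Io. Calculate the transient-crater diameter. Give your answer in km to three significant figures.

In SI units: v = 12200 m/s.
ρ_i^0.35 = 983^0.35 = 11.15
d^0.8 = 701^0.8 = 189.0
v^0.5 = 12200^0.5 = 110.5
g^-0.18 = 1.8^-0.18 = 0.8996
D = 0.0837 × 11.15 × 189.0 × 110.5 × 0.8996 = 17534 m
   = 17.53 km

D ≈ 17.5 km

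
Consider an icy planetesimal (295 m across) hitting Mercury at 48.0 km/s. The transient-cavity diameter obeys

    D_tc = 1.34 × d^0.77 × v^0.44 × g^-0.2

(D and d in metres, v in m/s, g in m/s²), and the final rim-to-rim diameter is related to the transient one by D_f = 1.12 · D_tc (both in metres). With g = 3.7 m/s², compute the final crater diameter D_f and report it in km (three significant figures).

v = 48000 m/s.
d^0.77 = 295^0.77 = 79.76
v^0.44 = 48000^0.44 = 114.7
g^-0.2 = 3.7^-0.2 = 0.7698
D_tc = 1.34 × 79.76 × 114.7 × 0.7698 = 9437 m
D_f = 1.12 × 9437 = 10569 m
     = 10.57 km

D_f ≈ 10.6 km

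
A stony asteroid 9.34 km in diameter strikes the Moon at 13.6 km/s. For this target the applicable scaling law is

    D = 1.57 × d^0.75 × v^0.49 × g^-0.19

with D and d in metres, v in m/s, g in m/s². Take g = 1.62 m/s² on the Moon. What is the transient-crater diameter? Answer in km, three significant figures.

In SI units: d = 9340 m, v = 13600 m/s.
d^0.75 = 9340^0.75 = 950.1
v^0.49 = 13600^0.49 = 106.0
g^-0.19 = 1.62^-0.19 = 0.9124
D = 1.57 × 950.1 × 106.0 × 0.9124 = 1.443 × 10^5 m
   = 144.3 km

D ≈ 144 km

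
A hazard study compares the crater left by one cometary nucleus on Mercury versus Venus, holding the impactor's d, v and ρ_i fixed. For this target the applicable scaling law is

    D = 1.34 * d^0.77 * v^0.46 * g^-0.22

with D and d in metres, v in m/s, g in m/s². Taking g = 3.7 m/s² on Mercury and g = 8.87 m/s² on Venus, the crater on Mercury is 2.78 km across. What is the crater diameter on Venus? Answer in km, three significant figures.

All impactor-dependent factors cancel in the ratio, leaving D_Venus/D_Mercury = (g_Venus/g_Mercury)^-0.22.
(8.87/3.7)^-0.22 = 2.397^-0.22 = 0.8250
D_Venus = 0.8250 × 2.78 km = 2.29 km

D ≈ 2.29 km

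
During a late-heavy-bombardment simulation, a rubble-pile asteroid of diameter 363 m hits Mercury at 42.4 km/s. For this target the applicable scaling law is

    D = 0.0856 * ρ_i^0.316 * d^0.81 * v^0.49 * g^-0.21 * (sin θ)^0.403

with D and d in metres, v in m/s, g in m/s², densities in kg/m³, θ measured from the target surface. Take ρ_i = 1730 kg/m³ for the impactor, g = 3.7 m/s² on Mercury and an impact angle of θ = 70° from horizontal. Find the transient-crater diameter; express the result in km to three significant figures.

D ≈ 14.7 km

In SI units: v = 42400 m/s.
ρ_i^0.316 = 1730^0.316 = 10.55
d^0.81 = 363^0.81 = 118.4
v^0.49 = 42400^0.49 = 185.1
g^-0.21 = 3.7^-0.21 = 0.7598
(sin 70°)^0.403 = 0.9397^0.403 = 0.9752
D = 0.0856 × 10.55 × 118.4 × 185.1 × 0.7598 × 0.9752 = 14665 m
   = 14.66 km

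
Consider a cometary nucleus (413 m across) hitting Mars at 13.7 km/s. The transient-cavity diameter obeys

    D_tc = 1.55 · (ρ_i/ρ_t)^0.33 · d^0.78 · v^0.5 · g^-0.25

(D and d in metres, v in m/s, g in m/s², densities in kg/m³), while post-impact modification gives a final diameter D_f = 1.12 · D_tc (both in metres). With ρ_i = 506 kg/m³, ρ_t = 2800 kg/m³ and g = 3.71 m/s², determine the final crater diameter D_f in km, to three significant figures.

v = 13700 m/s.
(ρ_i/ρ_t)^0.33 = (506/2800)^0.33 = 0.5686
d^0.78 = 413^0.78 = 109.8
v^0.5 = 13700^0.5 = 117.0
g^-0.25 = 3.71^-0.25 = 0.7205
D_tc = 1.55 × 0.5686 × 109.8 × 117.0 × 0.7205 = 8158 m
D_f = 1.12 × 8158 = 9137 m
     = 9.137 km

D_f ≈ 9.14 km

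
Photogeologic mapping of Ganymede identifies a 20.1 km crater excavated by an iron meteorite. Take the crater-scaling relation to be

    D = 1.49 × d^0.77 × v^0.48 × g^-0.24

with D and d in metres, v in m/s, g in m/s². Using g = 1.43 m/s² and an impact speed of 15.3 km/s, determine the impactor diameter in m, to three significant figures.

d ≈ 636 m

Rearranging for d: d = [D / (1.49 · 15300^0.48 · 1.43^-0.24)]^(1/0.77).
D = 20100 m.
15300^0.48 = 102.0
1.43^-0.24 = 0.9177
Denominator = 1.49 × 102.0 × 0.9177 = 139.5
D / 139.5 = 20100 / 139.5 = 144.1
d = 144.1^(1/0.77) = 144.1^1.2987 = 636.0 m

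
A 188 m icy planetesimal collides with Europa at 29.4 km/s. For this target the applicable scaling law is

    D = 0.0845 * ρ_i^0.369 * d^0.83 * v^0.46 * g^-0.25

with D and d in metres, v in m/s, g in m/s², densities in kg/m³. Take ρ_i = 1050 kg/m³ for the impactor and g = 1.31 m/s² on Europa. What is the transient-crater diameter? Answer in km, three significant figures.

In SI units: v = 29400 m/s.
ρ_i^0.369 = 1050^0.369 = 13.03
d^0.83 = 188^0.83 = 77.19
v^0.46 = 29400^0.46 = 113.6
g^-0.25 = 1.31^-0.25 = 0.9347
D = 0.0845 × 13.03 × 77.19 × 113.6 × 0.9347 = 9024 m
   = 9.024 km

D ≈ 9.02 km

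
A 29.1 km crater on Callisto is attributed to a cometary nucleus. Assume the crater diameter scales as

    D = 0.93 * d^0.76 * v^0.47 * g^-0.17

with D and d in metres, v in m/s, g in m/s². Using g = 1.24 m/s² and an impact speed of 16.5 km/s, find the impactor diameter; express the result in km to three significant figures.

Rearranging for d: d = [D / (0.93 · 16500^0.47 · 1.24^-0.17)]^(1/0.76).
D = 29100 m.
16500^0.47 = 95.99
1.24^-0.17 = 0.9641
Denominator = 0.93 × 95.99 × 0.9641 = 86.07
D / 86.07 = 29100 / 86.07 = 338.1
d = 338.1^(1/0.76) = 338.1^1.3158 = 2127 m

d ≈ 2.13 km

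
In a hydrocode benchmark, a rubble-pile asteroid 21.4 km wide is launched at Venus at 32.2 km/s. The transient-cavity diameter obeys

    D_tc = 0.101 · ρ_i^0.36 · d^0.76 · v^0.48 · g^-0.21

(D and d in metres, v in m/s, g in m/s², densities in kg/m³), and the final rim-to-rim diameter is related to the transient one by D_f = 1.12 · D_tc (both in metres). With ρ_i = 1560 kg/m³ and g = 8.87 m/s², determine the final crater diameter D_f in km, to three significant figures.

D_f ≈ 288 km

In SI: d = 21400 m, v = 32200 m/s.
ρ_i^0.36 = 1560^0.36 = 14.11
d^0.76 = 21400^0.76 = 1955
v^0.48 = 32200^0.48 = 145.8
g^-0.21 = 8.87^-0.21 = 0.6323
D_tc = 0.101 × 14.11 × 1955 × 145.8 × 0.6323 = 2.568 × 10^5 m
D_f = 1.12 × 2.568 × 10^5 = 2.876 × 10^5 m
     = 287.6 km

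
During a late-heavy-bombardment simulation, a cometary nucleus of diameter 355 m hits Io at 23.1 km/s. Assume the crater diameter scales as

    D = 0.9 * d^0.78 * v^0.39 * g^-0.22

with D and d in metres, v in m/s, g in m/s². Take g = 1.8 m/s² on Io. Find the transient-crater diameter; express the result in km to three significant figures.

D ≈ 3.88 km

In SI units: v = 23100 m/s.
d^0.78 = 355^0.78 = 97.54
v^0.39 = 23100^0.39 = 50.33
g^-0.22 = 1.8^-0.22 = 0.8787
D = 0.9 × 97.54 × 50.33 × 0.8787 = 3882 m
   = 3.882 km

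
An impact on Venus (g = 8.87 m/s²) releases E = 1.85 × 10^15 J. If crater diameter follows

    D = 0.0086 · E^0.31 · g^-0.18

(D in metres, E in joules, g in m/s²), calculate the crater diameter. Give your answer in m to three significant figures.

E^0.31 = (1.85 × 10^15)^0.31 = 5.405 × 10^4
g^-0.18 = 8.87^-0.18 = 0.6751
D = 0.0086 × 5.405 × 10^4 × 0.6751 = 313.8 m

D ≈ 314 m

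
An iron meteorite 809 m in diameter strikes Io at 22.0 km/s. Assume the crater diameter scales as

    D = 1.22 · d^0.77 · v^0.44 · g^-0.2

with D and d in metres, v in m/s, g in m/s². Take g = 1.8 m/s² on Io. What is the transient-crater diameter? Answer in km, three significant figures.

In SI units: v = 22000 m/s.
d^0.77 = 809^0.77 = 173.4
v^0.44 = 22000^0.44 = 81.41
g^-0.2 = 1.8^-0.2 = 0.8891
D = 1.22 × 173.4 × 81.41 × 0.8891 = 15312 m
   = 15.31 km

D ≈ 15.3 km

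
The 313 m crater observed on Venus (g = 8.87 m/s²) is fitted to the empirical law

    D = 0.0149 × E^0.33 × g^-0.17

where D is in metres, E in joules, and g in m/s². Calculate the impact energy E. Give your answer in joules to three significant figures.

Rearranging: E = [D / (0.0149 · g^-0.17)]^(1/0.33).
g^-0.17 = 8.87^-0.17 = 0.6900
D / (0.0149 × 0.6900) = 313 / (0.01028) = 3.045 × 10^4
E = (3.045 × 10^4)^3.0303 = 3.860 × 10^13 J

E ≈ 3.86 × 10^13 J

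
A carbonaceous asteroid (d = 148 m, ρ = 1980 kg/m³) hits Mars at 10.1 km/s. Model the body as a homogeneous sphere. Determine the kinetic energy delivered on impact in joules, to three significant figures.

E ≈ 1.71 × 10^17 J

v = 10100 m/s.
Mass m = (π/6) ρ d³ = (π/6) × 1980 × (148)³ = 3.361 × 10^9 kg
E = ½ m v² = 0.5 × 3.361 × 10^9 × (10100)² = 1.714 × 10^17 J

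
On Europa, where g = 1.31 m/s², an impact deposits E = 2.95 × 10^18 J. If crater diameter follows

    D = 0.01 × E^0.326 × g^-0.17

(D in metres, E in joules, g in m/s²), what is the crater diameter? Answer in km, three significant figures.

D ≈ 10.0 km

E^0.326 = (2.95 × 10^18)^0.326 = 1.050 × 10^6
g^-0.17 = 1.31^-0.17 = 0.9551
D = 0.01 × 1.050 × 10^6 × 0.9551 = 10029 m
   = 10.03 km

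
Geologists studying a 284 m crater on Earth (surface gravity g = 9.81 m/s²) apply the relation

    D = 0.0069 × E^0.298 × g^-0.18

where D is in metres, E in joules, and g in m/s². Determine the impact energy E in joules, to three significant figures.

E ≈ 1.21 × 10^16 J

Rearranging: E = [D / (0.0069 · g^-0.18)]^(1/0.298).
g^-0.18 = 9.81^-0.18 = 0.6630
D / (0.0069 × 0.6630) = 284 / (4.575 × 10^-3) = 6.208 × 10^4
E = (6.208 × 10^4)^3.3557 = 1.213 × 10^16 J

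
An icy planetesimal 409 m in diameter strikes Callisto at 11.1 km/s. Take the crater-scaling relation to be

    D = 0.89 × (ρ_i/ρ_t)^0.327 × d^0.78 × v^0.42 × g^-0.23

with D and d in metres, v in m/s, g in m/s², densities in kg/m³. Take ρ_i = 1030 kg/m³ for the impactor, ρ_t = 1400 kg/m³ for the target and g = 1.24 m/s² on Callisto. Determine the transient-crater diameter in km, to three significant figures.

D ≈ 4.17 km

In SI units: v = 11100 m/s.
(ρ_i/ρ_t)^0.327 = (1030/1400)^0.327 = 0.9045
d^0.78 = 409^0.78 = 108.9
v^0.42 = 11100^0.42 = 50.01
g^-0.23 = 1.24^-0.23 = 0.9517
D = 0.89 × 0.9045 × 108.9 × 50.01 × 0.9517 = 4172 m
   = 4.172 km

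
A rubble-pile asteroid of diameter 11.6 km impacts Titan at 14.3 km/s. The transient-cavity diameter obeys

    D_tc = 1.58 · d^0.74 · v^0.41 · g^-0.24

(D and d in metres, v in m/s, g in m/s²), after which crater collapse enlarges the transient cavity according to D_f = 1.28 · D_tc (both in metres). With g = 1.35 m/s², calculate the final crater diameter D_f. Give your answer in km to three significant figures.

D_f ≈ 96.8 km

In SI: d = 11600 m, v = 14300 m/s.
d^0.74 = 11600^0.74 = 1018
v^0.41 = 14300^0.41 = 50.55
g^-0.24 = 1.35^-0.24 = 0.9305
D_tc = 1.58 × 1018 × 50.55 × 0.9305 = 75660 m
D_f = 1.28 × 75660 = 96845 m
     = 96.84 km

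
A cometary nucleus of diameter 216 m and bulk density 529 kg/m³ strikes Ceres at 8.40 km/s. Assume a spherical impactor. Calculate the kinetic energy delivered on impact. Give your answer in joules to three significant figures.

v = 8400 m/s.
Mass m = (π/6) ρ d³ = (π/6) × 529 × (216)³ = 2.791 × 10^9 kg
E = ½ m v² = 0.5 × 2.791 × 10^9 × (8400)² = 9.847 × 10^16 J

E ≈ 9.85 × 10^16 J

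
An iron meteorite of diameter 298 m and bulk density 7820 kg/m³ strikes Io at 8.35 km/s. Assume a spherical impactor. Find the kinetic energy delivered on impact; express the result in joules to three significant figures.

v = 8350 m/s.
Mass m = (π/6) ρ d³ = (π/6) × 7820 × (298)³ = 1.084 × 10^11 kg
E = ½ m v² = 0.5 × 1.084 × 10^11 × (8350)² = 3.779 × 10^18 J

E ≈ 3.78 × 10^18 J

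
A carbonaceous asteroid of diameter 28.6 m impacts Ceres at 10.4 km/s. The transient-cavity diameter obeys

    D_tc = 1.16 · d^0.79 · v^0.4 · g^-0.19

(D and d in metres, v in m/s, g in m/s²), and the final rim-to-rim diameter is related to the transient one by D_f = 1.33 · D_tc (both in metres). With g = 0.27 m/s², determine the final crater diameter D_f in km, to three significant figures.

D_f ≈ 1.13 km

v = 10400 m/s.
d^0.79 = 28.6^0.79 = 14.14
v^0.4 = 10400^0.4 = 40.44
g^-0.19 = 0.27^-0.19 = 1.282
D_tc = 1.16 × 14.14 × 40.44 × 1.282 = 850.4 m
D_f = 1.33 × 850.4 = 1131 m
     = 1.131 km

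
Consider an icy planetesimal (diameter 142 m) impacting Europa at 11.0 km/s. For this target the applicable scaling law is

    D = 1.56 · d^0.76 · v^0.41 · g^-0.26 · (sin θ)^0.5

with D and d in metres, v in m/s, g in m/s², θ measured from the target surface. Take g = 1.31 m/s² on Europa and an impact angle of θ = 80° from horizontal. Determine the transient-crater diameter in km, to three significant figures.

D ≈ 2.83 km

In SI units: v = 11000 m/s.
d^0.76 = 142^0.76 = 43.23
v^0.41 = 11000^0.41 = 45.39
g^-0.26 = 1.31^-0.26 = 0.9322
(sin 80°)^0.5 = 0.9848^0.5 = 0.9924
D = 1.56 × 43.23 × 45.39 × 0.9322 × 0.9924 = 2832 m
   = 2.832 km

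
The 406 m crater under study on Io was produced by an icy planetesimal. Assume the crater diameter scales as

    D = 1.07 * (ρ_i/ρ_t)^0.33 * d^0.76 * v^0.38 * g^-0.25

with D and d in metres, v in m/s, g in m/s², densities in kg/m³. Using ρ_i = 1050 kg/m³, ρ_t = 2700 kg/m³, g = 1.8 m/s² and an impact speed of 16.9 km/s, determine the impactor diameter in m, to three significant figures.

Rearranging for d: d = [D / (1.07 · (1050/2700)^0.33 · 16900^0.38 · 1.8^-0.25)]^(1/0.76).
(1050/2700)^0.33 = 0.7322
16900^0.38 = 40.42
1.8^-0.25 = 0.8633
Denominator = 1.07 × 0.7322 × 40.42 × 0.8633 = 27.34
D / 27.34 = 406 / 27.34 = 14.85
d = 14.85^(1/0.76) = 14.85^1.3158 = 34.81 m

d ≈ 34.8 m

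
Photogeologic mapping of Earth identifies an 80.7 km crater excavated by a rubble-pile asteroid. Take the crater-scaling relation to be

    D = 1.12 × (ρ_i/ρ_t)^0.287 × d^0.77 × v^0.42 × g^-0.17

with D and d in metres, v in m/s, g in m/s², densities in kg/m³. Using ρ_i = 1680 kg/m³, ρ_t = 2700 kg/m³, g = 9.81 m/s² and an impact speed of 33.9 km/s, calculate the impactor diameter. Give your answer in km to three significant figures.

d ≈ 13.6 km

Rearranging for d: d = [D / (1.12 · (1680/2700)^0.287 · 33900^0.42 · 9.81^-0.17)]^(1/0.77).
D = 80700 m.
(1680/2700)^0.287 = 0.8727
33900^0.42 = 79.93
9.81^-0.17 = 0.6783
Denominator = 1.12 × 0.8727 × 79.93 × 0.6783 = 52.99
D / 52.99 = 80700 / 52.99 = 1523
d = 1523^(1/0.77) = 1523^1.2987 = 13595 m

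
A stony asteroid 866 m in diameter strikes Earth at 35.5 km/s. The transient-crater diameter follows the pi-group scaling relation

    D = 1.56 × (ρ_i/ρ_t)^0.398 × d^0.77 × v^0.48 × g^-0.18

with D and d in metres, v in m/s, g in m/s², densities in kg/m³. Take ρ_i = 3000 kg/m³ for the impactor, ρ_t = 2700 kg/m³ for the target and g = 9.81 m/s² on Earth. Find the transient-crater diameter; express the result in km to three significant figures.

In SI units: v = 35500 m/s.
(ρ_i/ρ_t)^0.398 = (3000/2700)^0.398 = 1.043
d^0.77 = 866^0.77 = 182.8
v^0.48 = 35500^0.48 = 152.8
g^-0.18 = 9.81^-0.18 = 0.6630
D = 1.56 × 1.043 × 182.8 × 152.8 × 0.6630 = 30132 m
   = 30.13 km

D ≈ 30.1 km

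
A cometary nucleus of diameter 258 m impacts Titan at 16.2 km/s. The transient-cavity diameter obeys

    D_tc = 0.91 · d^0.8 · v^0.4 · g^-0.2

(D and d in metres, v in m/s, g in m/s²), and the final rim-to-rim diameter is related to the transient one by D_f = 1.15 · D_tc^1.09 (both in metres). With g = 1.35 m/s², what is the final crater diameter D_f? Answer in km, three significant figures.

v = 16200 m/s.
d^0.8 = 258^0.8 = 84.98
v^0.4 = 16200^0.4 = 48.28
g^-0.2 = 1.35^-0.2 = 0.9417
D_tc = 0.91 × 84.98 × 48.28 × 0.9417 = 3516 m
D_f = 1.15 × (3516)^1.09 = 8431 m
     = 8.431 km

D_f ≈ 8.43 km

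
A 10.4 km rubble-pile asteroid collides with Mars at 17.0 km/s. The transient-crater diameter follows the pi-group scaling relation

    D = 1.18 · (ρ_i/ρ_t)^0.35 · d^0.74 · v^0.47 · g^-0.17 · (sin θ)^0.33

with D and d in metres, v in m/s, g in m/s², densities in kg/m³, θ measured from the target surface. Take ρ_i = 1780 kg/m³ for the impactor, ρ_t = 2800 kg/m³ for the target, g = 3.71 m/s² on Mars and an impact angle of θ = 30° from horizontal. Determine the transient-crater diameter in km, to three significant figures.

D ≈ 58.6 km

In SI units: d = 10400 m, v = 17000 m/s.
(ρ_i/ρ_t)^0.35 = (1780/2800)^0.35 = 0.8534
d^0.74 = 10400^0.74 = 938.9
v^0.47 = 17000^0.47 = 97.34
g^-0.17 = 3.71^-0.17 = 0.8002
(sin 30°)^0.33 = 0.5000^0.33 = 0.7955
D = 1.18 × 0.8534 × 938.9 × 97.34 × 0.8002 × 0.7955 = 58585 m
   = 58.58 km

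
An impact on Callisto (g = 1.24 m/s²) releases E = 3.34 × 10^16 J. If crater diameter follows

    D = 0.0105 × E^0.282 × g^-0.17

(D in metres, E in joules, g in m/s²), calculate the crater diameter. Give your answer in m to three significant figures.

D ≈ 462 m

E^0.282 = (3.34 × 10^16)^0.282 = 4.568 × 10^4
g^-0.17 = 1.24^-0.17 = 0.9641
D = 0.0105 × 4.568 × 10^4 × 0.9641 = 462.4 m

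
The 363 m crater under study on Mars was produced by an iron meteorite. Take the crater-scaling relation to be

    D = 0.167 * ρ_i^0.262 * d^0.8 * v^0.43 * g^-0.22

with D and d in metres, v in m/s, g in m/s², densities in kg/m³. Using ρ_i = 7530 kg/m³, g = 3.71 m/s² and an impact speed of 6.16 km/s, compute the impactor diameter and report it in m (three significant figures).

Rearranging for d: d = [D / (0.167 · 7530^0.262 · 6160^0.43 · 3.71^-0.22)]^(1/0.8).
7530^0.262 = 10.37
6160^0.43 = 42.61
3.71^-0.22 = 0.7494
Denominator = 0.167 × 10.37 × 42.61 × 0.7494 = 55.30
D / 55.30 = 363 / 55.30 = 6.564
d = 6.564^(1/0.8) = 6.564^1.25 = 10.51 m

d ≈ 10.5 m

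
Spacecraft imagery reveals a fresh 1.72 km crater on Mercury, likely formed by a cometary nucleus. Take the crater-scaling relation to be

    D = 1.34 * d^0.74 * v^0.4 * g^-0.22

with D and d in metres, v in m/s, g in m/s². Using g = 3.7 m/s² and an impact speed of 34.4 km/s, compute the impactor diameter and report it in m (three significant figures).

d ≈ 82.7 m

Rearranging for d: d = [D / (1.34 · 34400^0.4 · 3.7^-0.22)]^(1/0.74).
D = 1720 m.
34400^0.4 = 65.26
3.7^-0.22 = 0.7499
Denominator = 1.34 × 65.26 × 0.7499 = 65.58
D / 65.58 = 1720 / 65.58 = 26.23
d = 26.23^(1/0.74) = 26.23^1.3514 = 82.67 m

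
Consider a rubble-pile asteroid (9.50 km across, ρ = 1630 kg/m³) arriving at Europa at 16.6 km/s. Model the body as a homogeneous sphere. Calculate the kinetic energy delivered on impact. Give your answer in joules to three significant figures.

d = 9500 m; v = 16600 m/s.
Mass m = (π/6) ρ d³ = (π/6) × 1630 × (9500)³ = 7.317 × 10^14 kg
E = ½ m v² = 0.5 × 7.317 × 10^14 × (16600)² = 1.008 × 10^23 J

E ≈ 1.01 × 10^23 J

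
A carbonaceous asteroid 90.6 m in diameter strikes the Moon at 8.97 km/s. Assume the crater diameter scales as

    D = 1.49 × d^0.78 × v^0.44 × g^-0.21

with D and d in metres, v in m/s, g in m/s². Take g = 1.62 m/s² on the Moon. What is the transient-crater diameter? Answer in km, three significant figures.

In SI units: v = 8970 m/s.
d^0.78 = 90.6^0.78 = 33.62
v^0.44 = 8970^0.44 = 54.86
g^-0.21 = 1.62^-0.21 = 0.9037
D = 1.49 × 33.62 × 54.86 × 0.9037 = 2483 m
   = 2.483 km

D ≈ 2.48 km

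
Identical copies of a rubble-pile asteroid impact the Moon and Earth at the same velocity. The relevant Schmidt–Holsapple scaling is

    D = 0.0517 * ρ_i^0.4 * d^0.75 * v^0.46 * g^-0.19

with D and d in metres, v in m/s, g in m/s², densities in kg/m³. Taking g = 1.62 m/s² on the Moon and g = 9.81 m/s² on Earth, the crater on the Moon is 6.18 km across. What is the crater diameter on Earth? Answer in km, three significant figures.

All impactor-dependent factors cancel in the ratio, leaving D_Earth/D_Moon = (g_Earth/g_Moon)^-0.19.
(9.81/1.62)^-0.19 = 6.056^-0.19 = 0.7102
D_Earth = 0.7102 × 6.18 km = 4.39 km

D ≈ 4.39 km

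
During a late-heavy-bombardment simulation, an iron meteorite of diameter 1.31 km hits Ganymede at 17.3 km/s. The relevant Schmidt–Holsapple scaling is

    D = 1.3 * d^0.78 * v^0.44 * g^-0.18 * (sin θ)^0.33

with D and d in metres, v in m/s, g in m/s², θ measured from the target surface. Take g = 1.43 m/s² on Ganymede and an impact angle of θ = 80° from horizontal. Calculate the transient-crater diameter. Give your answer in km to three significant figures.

In SI units: d = 1310 m, v = 17300 m/s.
d^0.78 = 1310^0.78 = 270.1
v^0.44 = 17300^0.44 = 73.24
g^-0.18 = 1.43^-0.18 = 0.9376
(sin 80°)^0.33 = 0.9848^0.33 = 0.9950
D = 1.3 × 270.1 × 73.24 × 0.9376 × 0.9950 = 23991 m
   = 23.99 km

D ≈ 24.0 km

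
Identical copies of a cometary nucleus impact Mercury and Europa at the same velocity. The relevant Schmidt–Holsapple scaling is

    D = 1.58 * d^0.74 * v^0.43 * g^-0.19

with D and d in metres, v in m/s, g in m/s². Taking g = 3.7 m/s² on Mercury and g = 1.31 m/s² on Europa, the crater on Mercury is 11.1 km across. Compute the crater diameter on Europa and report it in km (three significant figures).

D ≈ 13.5 km

All impactor-dependent factors cancel in the ratio, leaving D_Europa/D_Mercury = (g_Europa/g_Mercury)^-0.19.
(1.31/3.7)^-0.19 = 0.3541^-0.19 = 1.218
D_Europa = 1.218 × 11.1 km = 13.5 km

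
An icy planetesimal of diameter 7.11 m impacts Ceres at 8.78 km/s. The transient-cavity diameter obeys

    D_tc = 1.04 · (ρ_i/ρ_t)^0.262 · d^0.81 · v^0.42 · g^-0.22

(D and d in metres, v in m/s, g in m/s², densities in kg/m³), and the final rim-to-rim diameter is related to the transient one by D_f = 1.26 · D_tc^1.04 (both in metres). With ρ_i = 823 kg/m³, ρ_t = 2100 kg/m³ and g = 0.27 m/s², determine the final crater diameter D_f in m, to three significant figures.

D_f ≈ 378 m

v = 8780 m/s.
(ρ_i/ρ_t)^0.262 = (823/2100)^0.262 = 0.7824
d^0.81 = 7.11^0.81 = 4.898
v^0.42 = 8780^0.42 = 45.32
g^-0.22 = 0.27^-0.22 = 1.334
D_tc = 1.04 × 0.7824 × 4.898 × 45.32 × 1.334 = 240.9 m
D_f = 1.26 × (240.9)^1.04 = 378.0 m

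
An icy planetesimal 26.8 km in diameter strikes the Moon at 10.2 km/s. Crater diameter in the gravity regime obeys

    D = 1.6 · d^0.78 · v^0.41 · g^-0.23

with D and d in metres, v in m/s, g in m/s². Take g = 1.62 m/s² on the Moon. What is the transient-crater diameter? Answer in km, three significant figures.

In SI units: d = 26800 m, v = 10200 m/s.
d^0.78 = 26800^0.78 = 2844
v^0.41 = 10200^0.41 = 44.01
g^-0.23 = 1.62^-0.23 = 0.8950
D = 1.6 × 2844 × 44.01 × 0.8950 = 1.792 × 10^5 m
   = 179.2 km

D ≈ 179 km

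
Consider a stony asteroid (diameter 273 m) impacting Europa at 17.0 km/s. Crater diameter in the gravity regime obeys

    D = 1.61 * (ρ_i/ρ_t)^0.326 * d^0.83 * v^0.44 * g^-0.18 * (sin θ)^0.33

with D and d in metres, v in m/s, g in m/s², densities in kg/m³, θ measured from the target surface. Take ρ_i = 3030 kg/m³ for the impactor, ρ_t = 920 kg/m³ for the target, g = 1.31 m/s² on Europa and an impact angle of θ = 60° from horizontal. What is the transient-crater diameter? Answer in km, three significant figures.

D ≈ 16.5 km

In SI units: v = 17000 m/s.
(ρ_i/ρ_t)^0.326 = (3030/920)^0.326 = 1.475
d^0.83 = 273^0.83 = 105.2
v^0.44 = 17000^0.44 = 72.68
g^-0.18 = 1.31^-0.18 = 0.9526
(sin 60°)^0.33 = 0.8660^0.33 = 0.9536
D = 1.61 × 1.475 × 105.2 × 72.68 × 0.9526 × 0.9536 = 16494 m
   = 16.49 km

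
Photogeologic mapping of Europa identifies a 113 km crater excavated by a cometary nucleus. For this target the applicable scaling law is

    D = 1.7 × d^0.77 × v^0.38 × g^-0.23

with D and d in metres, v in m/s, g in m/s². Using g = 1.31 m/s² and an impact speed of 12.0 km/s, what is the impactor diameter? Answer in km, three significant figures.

Rearranging for d: d = [D / (1.7 · 12000^0.38 · 1.31^-0.23)]^(1/0.77).
D = 113000 m.
12000^0.38 = 35.49
1.31^-0.23 = 0.9398
Denominator = 1.7 × 35.49 × 0.9398 = 56.70
D / 56.70 = 113000 / 56.70 = 1993
d = 1993^(1/0.77) = 1993^1.2987 = 19278 m

d ≈ 19.3 km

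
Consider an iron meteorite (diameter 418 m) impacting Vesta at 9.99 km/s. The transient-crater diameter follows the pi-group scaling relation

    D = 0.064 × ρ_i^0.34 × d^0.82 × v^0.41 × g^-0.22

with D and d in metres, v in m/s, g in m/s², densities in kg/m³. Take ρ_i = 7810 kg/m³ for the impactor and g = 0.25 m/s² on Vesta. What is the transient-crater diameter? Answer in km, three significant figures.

In SI units: v = 9990 m/s.
ρ_i^0.34 = 7810^0.34 = 21.06
d^0.82 = 418^0.82 = 141.0
v^0.41 = 9990^0.41 = 43.63
g^-0.22 = 0.25^-0.22 = 1.357
D = 0.064 × 21.06 × 141.0 × 43.63 × 1.357 = 11252 m
   = 11.25 km

D ≈ 11.3 km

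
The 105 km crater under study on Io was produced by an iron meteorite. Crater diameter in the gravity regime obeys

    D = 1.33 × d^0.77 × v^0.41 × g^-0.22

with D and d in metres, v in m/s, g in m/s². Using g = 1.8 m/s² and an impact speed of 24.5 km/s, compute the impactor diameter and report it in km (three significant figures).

d ≈ 12.5 km

Rearranging for d: d = [D / (1.33 · 24500^0.41 · 1.8^-0.22)]^(1/0.77).
D = 105000 m.
24500^0.41 = 63.03
1.8^-0.22 = 0.8787
Denominator = 1.33 × 63.03 × 0.8787 = 73.66
D / 73.66 = 105000 / 73.66 = 1425
d = 1425^(1/0.77) = 1425^1.2987 = 12470 m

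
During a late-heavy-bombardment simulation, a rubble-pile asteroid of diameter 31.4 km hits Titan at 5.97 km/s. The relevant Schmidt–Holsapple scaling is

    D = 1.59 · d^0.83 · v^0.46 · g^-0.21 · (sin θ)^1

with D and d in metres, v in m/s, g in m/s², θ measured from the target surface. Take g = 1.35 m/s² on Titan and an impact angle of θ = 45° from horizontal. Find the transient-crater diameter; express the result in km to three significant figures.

D ≈ 311 km

In SI units: d = 31400 m, v = 5970 m/s.
d^0.83 = 31400^0.83 = 5401
v^0.46 = 5970^0.46 = 54.57
g^-0.21 = 1.35^-0.21 = 0.9389
(sin 45°)^1 = 0.7071^1 = 0.7071
D = 1.59 × 5401 × 54.57 × 0.9389 × 0.7071 = 3.111 × 10^5 m
   = 311.1 km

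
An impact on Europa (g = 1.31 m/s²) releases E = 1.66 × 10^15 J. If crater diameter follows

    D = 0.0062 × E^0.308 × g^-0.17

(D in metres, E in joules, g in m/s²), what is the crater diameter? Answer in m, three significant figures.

D ≈ 289 m

E^0.308 = (1.66 × 10^15)^0.308 = 4.873 × 10^4
g^-0.17 = 1.31^-0.17 = 0.9551
D = 0.0062 × 4.873 × 10^4 × 0.9551 = 288.6 m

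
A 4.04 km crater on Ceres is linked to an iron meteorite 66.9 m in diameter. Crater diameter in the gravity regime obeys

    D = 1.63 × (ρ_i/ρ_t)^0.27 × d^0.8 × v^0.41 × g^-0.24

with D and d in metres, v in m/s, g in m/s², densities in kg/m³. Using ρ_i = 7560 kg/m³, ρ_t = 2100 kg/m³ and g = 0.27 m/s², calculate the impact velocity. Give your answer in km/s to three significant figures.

Rearranging for v: v = [D / (1.63 · (7560/2100)^0.27 · 66.9^0.8 · 0.27^-0.24)]^(1/0.41).
D = 4040 m.
(7560/2100)^0.27 = 1.413
66.9^0.8 = 28.86
0.27^-0.24 = 1.369
Denominator = 1.63 × 1.413 × 28.86 × 1.369 = 91.00
D / 91.00 = 4040 / 91.00 = 44.40
v = 44.40^(1/0.41) = 44.40^2.439 = 10422 m/s

v ≈ 10.4 km/s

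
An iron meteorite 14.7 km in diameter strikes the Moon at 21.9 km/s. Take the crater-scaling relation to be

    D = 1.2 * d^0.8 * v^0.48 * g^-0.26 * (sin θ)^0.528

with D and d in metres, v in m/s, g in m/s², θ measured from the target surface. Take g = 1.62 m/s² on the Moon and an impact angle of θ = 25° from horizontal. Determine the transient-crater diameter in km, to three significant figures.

In SI units: d = 14700 m, v = 21900 m/s.
d^0.8 = 14700^0.8 = 2157
v^0.48 = 21900^0.48 = 121.2
g^-0.26 = 1.62^-0.26 = 0.8821
(sin 25°)^0.528 = 0.4226^0.528 = 0.6346
D = 1.2 × 2157 × 121.2 × 0.8821 × 0.6346 = 1.756 × 10^5 m
   = 175.6 km

D ≈ 176 km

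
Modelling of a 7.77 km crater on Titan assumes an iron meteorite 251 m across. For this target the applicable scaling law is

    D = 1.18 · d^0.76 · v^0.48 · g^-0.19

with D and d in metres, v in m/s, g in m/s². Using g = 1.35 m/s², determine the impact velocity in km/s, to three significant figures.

v ≈ 16.1 km/s

Rearranging for v: v = [D / (1.18 · 251^0.76 · 1.35^-0.19)]^(1/0.48).
D = 7770 m.
251^0.76 = 66.64
1.35^-0.19 = 0.9446
Denominator = 1.18 × 66.64 × 0.9446 = 74.28
D / 74.28 = 7770 / 74.28 = 104.6
v = 104.6^(1/0.48) = 104.6^2.0833 = 16117 m/s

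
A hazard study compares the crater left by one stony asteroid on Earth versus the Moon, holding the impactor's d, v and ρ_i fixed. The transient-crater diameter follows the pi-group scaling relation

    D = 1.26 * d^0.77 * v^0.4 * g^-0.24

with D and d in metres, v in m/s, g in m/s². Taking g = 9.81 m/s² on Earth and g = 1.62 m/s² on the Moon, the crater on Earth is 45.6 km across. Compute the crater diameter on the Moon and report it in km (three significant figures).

All impactor-dependent factors cancel in the ratio, leaving D_Moon/D_Earth = (g_Moon/g_Earth)^-0.24.
(1.62/9.81)^-0.24 = 0.1651^-0.24 = 1.541
D_Moon = 1.541 × 45.6 km = 70.3 km

D ≈ 70.3 km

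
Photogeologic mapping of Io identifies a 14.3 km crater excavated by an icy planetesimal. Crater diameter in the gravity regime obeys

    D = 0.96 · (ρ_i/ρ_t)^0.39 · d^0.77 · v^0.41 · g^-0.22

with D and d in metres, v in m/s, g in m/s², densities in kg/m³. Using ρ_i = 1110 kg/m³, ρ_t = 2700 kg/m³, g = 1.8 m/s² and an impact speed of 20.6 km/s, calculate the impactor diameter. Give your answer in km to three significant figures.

Rearranging for d: d = [D / (0.96 · (1110/2700)^0.39 · 20600^0.41 · 1.8^-0.22)]^(1/0.77).
D = 14300 m.
(1110/2700)^0.39 = 0.7070
20600^0.41 = 58.71
1.8^-0.22 = 0.8787
Denominator = 0.96 × 0.7070 × 58.71 × 0.8787 = 35.01
D / 35.01 = 14300 / 35.01 = 408.5
d = 408.5^(1/0.77) = 408.5^1.2987 = 2461 m

d ≈ 2.46 km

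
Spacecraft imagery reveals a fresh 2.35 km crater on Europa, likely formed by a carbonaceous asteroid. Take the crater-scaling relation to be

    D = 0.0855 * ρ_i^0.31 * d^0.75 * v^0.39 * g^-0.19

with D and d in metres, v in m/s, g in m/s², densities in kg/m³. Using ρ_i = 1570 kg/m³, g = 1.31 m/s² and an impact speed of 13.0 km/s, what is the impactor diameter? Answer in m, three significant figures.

d ≈ 308 m

Rearranging for d: d = [D / (0.0855 · 1570^0.31 · 13000^0.39 · 1.31^-0.19)]^(1/0.75).
D = 2350 m.
1570^0.31 = 9.789
13000^0.39 = 40.22
1.31^-0.19 = 0.9500
Denominator = 0.0855 × 9.789 × 40.22 × 0.9500 = 31.98
D / 31.98 = 2350 / 31.98 = 73.48
d = 73.48^(1/0.75) = 73.48^1.3333 = 307.7 m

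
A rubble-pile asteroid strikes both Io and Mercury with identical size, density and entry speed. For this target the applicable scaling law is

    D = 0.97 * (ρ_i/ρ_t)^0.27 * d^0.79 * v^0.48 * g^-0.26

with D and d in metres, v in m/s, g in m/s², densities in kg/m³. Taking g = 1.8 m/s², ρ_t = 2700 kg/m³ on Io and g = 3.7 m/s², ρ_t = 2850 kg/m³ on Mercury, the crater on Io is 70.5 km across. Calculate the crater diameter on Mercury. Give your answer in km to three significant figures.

The impactor-only factors (d, v, ρ_i) cancel in the ratio, leaving D_Mercury/D_Io = (g_Mercury/g_Io)^-0.26 · (ρ_t,Io/ρ_t,Mercury)^0.27.
(3.7/1.8)^-0.26 = 2.056^-0.26 = 0.8291
(2700/2850)^0.27 = 0.9474^0.27 = 0.9855
Ratio = 0.8291 × 0.9855 = 0.8171
D_Mercury = 0.8171 × 70.5 km = 57.6 km

D ≈ 57.6 km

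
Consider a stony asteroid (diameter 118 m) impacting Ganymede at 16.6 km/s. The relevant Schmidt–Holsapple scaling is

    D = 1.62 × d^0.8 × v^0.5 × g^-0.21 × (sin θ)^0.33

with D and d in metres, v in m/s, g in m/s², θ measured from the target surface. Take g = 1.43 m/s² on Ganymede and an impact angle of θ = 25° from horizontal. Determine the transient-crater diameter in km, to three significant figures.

D ≈ 6.62 km

In SI units: v = 16600 m/s.
d^0.8 = 118^0.8 = 45.45
v^0.5 = 16600^0.5 = 128.8
g^-0.21 = 1.43^-0.21 = 0.9276
(sin 25°)^0.33 = 0.4226^0.33 = 0.7526
D = 1.62 × 45.45 × 128.8 × 0.9276 × 0.7526 = 6620 m
   = 6.620 km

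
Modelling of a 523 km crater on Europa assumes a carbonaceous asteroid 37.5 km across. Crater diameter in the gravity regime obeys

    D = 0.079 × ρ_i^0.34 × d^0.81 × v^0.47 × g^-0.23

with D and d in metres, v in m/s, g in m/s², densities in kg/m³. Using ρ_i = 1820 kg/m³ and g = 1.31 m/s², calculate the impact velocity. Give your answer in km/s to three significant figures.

v ≈ 21.3 km/s

Rearranging for v: v = [D / (0.079 · 1820^0.34 · 37500^0.81 · 1.31^-0.23)]^(1/0.47).
D = 523000 m.
1820^0.34 = 12.84
37500^0.81 = 5070
1.31^-0.23 = 0.9398
Denominator = 0.079 × 12.84 × 5070 × 0.9398 = 4833
D / 4833 = 523000 / 4833 = 108.2
v = 108.2^(1/0.47) = 108.2^2.1277 = 21292 m/s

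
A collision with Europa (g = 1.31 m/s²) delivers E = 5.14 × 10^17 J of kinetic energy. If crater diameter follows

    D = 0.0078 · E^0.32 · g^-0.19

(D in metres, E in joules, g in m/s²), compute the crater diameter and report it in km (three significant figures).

D ≈ 3.45 km

E^0.32 = (5.14 × 10^17)^0.32 = 4.651 × 10^5
g^-0.19 = 1.31^-0.19 = 0.9500
D = 0.0078 × 4.651 × 10^5 × 0.9500 = 3446 m
   = 3.446 km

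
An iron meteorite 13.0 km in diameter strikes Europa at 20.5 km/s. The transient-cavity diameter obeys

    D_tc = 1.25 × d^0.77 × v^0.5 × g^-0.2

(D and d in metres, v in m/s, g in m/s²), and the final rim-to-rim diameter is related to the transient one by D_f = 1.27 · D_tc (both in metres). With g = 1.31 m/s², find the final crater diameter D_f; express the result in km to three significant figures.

In SI: d = 13000 m, v = 20500 m/s.
d^0.77 = 13000^0.77 = 1471
v^0.5 = 20500^0.5 = 143.2
g^-0.2 = 1.31^-0.2 = 0.9474
D_tc = 1.25 × 1471 × 143.2 × 0.9474 = 2.495 × 10^5 m
D_f = 1.27 × 2.495 × 10^5 = 3.169 × 10^5 m
     = 316.9 km

D_f ≈ 317 km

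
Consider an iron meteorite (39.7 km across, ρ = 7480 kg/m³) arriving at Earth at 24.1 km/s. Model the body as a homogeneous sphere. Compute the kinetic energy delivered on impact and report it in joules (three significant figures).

E ≈ 7.12 × 10^25 J

d = 39700 m; v = 24100 m/s.
Mass m = (π/6) ρ d³ = (π/6) × 7480 × (39700)³ = 2.451 × 10^17 kg
E = ½ m v² = 0.5 × 2.451 × 10^17 × (24100)² = 7.118 × 10^25 J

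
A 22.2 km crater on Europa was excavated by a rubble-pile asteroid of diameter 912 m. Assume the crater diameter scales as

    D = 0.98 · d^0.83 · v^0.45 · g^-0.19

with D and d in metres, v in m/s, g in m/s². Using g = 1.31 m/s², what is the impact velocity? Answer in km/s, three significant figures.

Rearranging for v: v = [D / (0.98 · 912^0.83 · 1.31^-0.19)]^(1/0.45).
D = 22200 m.
912^0.83 = 286.3
1.31^-0.19 = 0.9500
Denominator = 0.98 × 286.3 × 0.9500 = 266.5
D / 266.5 = 22200 / 266.5 = 83.30
v = 83.30^(1/0.45) = 83.30^2.2222 = 18538 m/s

v ≈ 18.5 km/s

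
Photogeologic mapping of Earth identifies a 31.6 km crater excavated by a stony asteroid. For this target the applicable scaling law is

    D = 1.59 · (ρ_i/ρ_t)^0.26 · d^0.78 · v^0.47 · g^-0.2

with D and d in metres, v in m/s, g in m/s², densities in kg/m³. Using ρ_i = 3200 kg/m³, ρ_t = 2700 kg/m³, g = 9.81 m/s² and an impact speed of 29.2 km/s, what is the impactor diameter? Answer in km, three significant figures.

Rearranging for d: d = [D / (1.59 · (3200/2700)^0.26 · 29200^0.47 · 9.81^-0.2)]^(1/0.78).
D = 31600 m.
(3200/2700)^0.26 = 1.045
29200^0.47 = 125.5
9.81^-0.2 = 0.6334
Denominator = 1.59 × 1.045 × 125.5 × 0.6334 = 132.1
D / 132.1 = 31600 / 132.1 = 239.2
d = 239.2^(1/0.78) = 239.2^1.2821 = 1122 m

d ≈ 1.12 km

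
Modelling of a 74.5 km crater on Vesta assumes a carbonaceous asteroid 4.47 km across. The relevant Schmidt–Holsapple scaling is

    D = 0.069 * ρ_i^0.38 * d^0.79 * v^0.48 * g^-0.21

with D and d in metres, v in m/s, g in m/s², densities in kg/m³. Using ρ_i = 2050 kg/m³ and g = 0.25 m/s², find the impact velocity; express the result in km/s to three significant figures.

Rearranging for v: v = [D / (0.069 · 2050^0.38 · 4470^0.79 · 0.25^-0.21)]^(1/0.48).
D = 74500 m.
2050^0.38 = 18.13
4470^0.79 = 765.1
0.25^-0.21 = 1.338
Denominator = 0.069 × 18.13 × 765.1 × 1.338 = 1281
D / 1281 = 74500 / 1281 = 58.16
v = 58.16^(1/0.48) = 58.16^2.0833 = 4745 m/s

v ≈ 4.75 km/s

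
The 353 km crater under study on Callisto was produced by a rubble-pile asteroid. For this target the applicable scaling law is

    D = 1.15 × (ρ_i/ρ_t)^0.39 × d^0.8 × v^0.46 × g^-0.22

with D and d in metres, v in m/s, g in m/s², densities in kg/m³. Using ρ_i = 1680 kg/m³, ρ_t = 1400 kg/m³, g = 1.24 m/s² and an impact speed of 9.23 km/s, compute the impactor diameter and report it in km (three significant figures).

d ≈ 36.8 km

Rearranging for d: d = [D / (1.15 · (1680/1400)^0.39 · 9230^0.46 · 1.24^-0.22)]^(1/0.8).
D = 353000 m.
(1680/1400)^0.39 = 1.074
9230^0.46 = 66.68
1.24^-0.22 = 0.9538
Denominator = 1.15 × 1.074 × 66.68 × 0.9538 = 78.55
D / 78.55 = 353000 / 78.55 = 4494
d = 4494^(1/0.8) = 4494^1.25 = 36795 m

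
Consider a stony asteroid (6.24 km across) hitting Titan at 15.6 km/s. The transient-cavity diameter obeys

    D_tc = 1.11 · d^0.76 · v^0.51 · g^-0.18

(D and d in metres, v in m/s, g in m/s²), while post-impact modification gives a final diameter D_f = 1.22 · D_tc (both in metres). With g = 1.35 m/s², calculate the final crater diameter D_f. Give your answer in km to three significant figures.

D_f ≈ 135 km

In SI: d = 6240 m, v = 15600 m/s.
d^0.76 = 6240^0.76 = 766.2
v^0.51 = 15600^0.51 = 137.6
g^-0.18 = 1.35^-0.18 = 0.9474
D_tc = 1.11 × 766.2 × 137.6 × 0.9474 = 1.109 × 10^5 m
D_f = 1.22 × 1.109 × 10^5 = 1.353 × 10^5 m
     = 135.3 km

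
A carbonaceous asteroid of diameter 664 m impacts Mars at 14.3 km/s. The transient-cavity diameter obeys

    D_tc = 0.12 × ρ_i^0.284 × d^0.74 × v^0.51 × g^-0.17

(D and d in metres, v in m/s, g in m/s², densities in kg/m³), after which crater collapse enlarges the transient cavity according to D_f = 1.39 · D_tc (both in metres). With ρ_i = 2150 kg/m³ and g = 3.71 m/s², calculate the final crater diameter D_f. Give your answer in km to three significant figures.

D_f ≈ 19.0 km

v = 14300 m/s.
ρ_i^0.284 = 2150^0.284 = 8.839
d^0.74 = 664^0.74 = 122.6
v^0.51 = 14300^0.51 = 131.6
g^-0.17 = 3.71^-0.17 = 0.8002
D_tc = 0.12 × 8.839 × 122.6 × 131.6 × 0.8002 = 13690 m
D_f = 1.39 × 13690 = 19029 m
     = 19.03 km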